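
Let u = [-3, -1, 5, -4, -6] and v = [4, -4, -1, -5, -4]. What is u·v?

u · v = (-3)·4 + (-1)·(-4) + 5·(-1) + (-4)·(-5) + (-6)·(-4) = -12 + 4 - 5 + 20 + 24 = 31

31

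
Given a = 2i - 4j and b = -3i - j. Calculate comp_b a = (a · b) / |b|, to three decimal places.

-0.632

a · b = 2·(-3) + (-4)·(-1) = -6 + 4 = -2
|b| = √(9 + 1) = √10 ≈ 3.1623
comp_b a = -2 / √10 ≈ -0.632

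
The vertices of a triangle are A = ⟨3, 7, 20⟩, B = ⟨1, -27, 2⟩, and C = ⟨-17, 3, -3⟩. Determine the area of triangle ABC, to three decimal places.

AB = (-2, -34, -18),  AC = (-20, -4, -23)
i: (-34)·(-23) - (-18)·(-4) = 782 - 72 = 710
j: (-18)·(-20) - (-2)·(-23) = 360 - 46 = 314
k: (-2)·(-4) - (-34)·(-20) = 8 - 680 = -672
AB × AC = (710, 314, -672)
|AB × AC| = √1054280 ≈ 1026.7814
area = ½ · 1026.7814 ≈ 513.391

513.391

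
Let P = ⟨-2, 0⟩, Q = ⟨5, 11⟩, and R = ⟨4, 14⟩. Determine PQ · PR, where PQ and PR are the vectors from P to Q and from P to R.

196

PQ = Q − P = (7, 11)
PR = R − P = (6, 14)
PQ · PR = 7·6 + 11·14 = 42 + 154 = 196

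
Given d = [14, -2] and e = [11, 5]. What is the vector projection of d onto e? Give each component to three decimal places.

(10.849, 4.932)

d · e = 14·11 + (-2)·5 = 154 - 10 = 144
|e|² = 121 + 25 = 146
proj_e d = (144/146) · (11, 5) ≈ (10.849, 4.932)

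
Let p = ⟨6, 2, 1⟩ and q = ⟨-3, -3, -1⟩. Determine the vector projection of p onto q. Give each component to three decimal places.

p · q = 6·(-3) + 2·(-3) + 1·(-1) = -18 - 6 - 1 = -25
|q|² = 9 + 9 + 1 = 19
proj_q p = (-25/19) · (-3, -3, -1) ≈ (3.947, 3.947, 1.316)

(3.947, 3.947, 1.316)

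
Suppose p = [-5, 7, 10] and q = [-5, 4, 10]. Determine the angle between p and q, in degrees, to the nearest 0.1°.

p · q = (-5)·(-5) + 7·4 + 10·10 = 25 + 28 + 100 = 153
|p|² = 25 + 49 + 100 = 174,  |p| = √174 ≈ 13.190906
|q|² = 25 + 16 + 100 = 141,  |q| = √141 ≈ 11.874342
cos θ = 153 / (13.190906 · 11.874342) ≈ 0.97680
θ = arccos(0.97680) ≈ 12.4°

12.4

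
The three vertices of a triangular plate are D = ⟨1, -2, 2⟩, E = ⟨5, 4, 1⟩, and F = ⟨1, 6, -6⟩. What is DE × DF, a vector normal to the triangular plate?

DE = (4, 6, -1)
DF = (0, 8, -8)
i: 6·(-8) - (-1)·8 = -48 - (-8) = -40
j: (-1)·0 - 4·(-8) = 0 - (-32) = 32
k: 4·8 - 6·0 = 32 - 0 = 32
DE × DF = (-40, 32, 32)

(-40, 32, 32)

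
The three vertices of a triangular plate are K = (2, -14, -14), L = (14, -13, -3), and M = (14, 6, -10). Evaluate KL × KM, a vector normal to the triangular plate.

KL = (12, 1, 11)
KM = (12, 20, 4)
i: 1·4 - 11·20 = 4 - 220 = -216
j: 11·12 - 12·4 = 132 - 48 = 84
k: 12·20 - 1·12 = 240 - 12 = 228
KL × KM = (-216, 84, 228)

(-216, 84, 228)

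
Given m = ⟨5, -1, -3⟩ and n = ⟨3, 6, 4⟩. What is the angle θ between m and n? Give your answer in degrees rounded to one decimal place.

93.7

m · n = 5·3 + (-1)·6 + (-3)·4 = 15 - 6 - 12 = -3
|m|² = 25 + 1 + 9 = 35,  |m| = √35 ≈ 5.916080
|n|² = 9 + 36 + 16 = 61,  |n| = √61 ≈ 7.810250
cos θ = -3 / (5.916080 · 7.810250) ≈ -0.06493
θ = arccos(-0.06493) ≈ 93.7°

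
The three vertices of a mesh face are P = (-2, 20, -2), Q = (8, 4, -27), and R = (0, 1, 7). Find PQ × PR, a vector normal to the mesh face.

PQ = (10, -16, -25)
PR = (2, -19, 9)
i: (-16)·9 - (-25)·(-19) = -144 - 475 = -619
j: (-25)·2 - 10·9 = -50 - 90 = -140
k: 10·(-19) - (-16)·2 = -190 - (-32) = -158
PQ × PR = (-619, -140, -158)

(-619, -140, -158)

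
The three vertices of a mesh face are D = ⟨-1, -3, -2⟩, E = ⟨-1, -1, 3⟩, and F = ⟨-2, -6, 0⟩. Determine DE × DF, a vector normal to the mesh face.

DE = (0, 2, 5)
DF = (-1, -3, 2)
i: 2·2 - 5·(-3) = 4 - (-15) = 19
j: 5·(-1) - 0·2 = -5 - 0 = -5
k: 0·(-3) - 2·(-1) = 0 - (-2) = 2
DE × DF = (19, -5, 2)

(19, -5, 2)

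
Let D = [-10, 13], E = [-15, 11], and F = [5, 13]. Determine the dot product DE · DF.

-75

DE = E − D = (-5, -2)
DF = F − D = (15, 0)
DE · DF = (-5)·15 + (-2)·0 = -75 + 0 = -75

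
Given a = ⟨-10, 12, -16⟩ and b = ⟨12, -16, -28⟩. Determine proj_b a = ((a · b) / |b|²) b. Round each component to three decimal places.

(1.378, -1.838, -3.216)

a · b = (-10)·12 + 12·(-16) + (-16)·(-28) = -120 - 192 + 448 = 136
|b|² = 144 + 256 + 784 = 1184
proj_b a = (136/1184) · (12, -16, -28) ≈ (1.378, -1.838, -3.216)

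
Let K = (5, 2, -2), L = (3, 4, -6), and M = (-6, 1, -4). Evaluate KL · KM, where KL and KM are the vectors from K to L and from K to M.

28

KL = L − K = (-2, 2, -4)
KM = M − K = (-11, -1, -2)
KL · KM = (-2)·(-11) + 2·(-1) + (-4)·(-2) = 22 - 2 + 8 = 28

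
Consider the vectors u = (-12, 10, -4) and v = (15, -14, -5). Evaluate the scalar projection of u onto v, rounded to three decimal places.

u · v = (-12)·15 + 10·(-14) + (-4)·(-5) = -180 - 140 + 20 = -300
|v| = √(225 + 196 + 25) = √446 ≈ 21.1187
comp_v u = -300 / √446 ≈ -14.205

-14.205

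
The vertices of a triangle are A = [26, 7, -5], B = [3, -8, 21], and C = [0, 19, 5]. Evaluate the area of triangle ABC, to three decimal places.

462.579

AB = (-23, -15, 26),  AC = (-26, 12, 10)
i: (-15)·10 - 26·12 = -150 - 312 = -462
j: 26·(-26) - (-23)·10 = -676 - (-230) = -446
k: (-23)·12 - (-15)·(-26) = -276 - 390 = -666
AB × AC = (-462, -446, -666)
|AB × AC| = √855916 ≈ 925.1573
area = ½ · 925.1573 ≈ 462.579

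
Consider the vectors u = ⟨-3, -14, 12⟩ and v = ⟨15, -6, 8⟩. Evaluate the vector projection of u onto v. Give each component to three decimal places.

(6.231, -2.492, 3.323)

u · v = (-3)·15 + (-14)·(-6) + 12·8 = -45 + 84 + 96 = 135
|v|² = 225 + 36 + 64 = 325
proj_v u = (135/325) · (15, -6, 8) ≈ (6.231, -2.492, 3.323)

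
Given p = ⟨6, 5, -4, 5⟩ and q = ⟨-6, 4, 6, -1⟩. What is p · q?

-45

p · q = 6·(-6) + 5·4 + (-4)·6 + 5·(-1) = -36 + 20 - 24 - 5 = -45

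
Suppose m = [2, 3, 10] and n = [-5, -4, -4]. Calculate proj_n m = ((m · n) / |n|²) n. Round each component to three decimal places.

m · n = 2·(-5) + 3·(-4) + 10·(-4) = -10 - 12 - 40 = -62
|n|² = 25 + 16 + 16 = 57
proj_n m = (-62/57) · (-5, -4, -4) ≈ (5.439, 4.351, 4.351)

(5.439, 4.351, 4.351)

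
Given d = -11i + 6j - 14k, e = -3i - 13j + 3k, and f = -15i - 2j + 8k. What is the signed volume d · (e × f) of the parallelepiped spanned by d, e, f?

3598

e × f:
i: (-13)·8 - 3·(-2) = -104 - (-6) = -98
j: 3·(-15) - (-3)·8 = -45 - (-24) = -21
k: (-3)·(-2) - (-13)·(-15) = 6 - 195 = -189
e × f = (-98, -21, -189)
d · (e × f) = (-11)·(-98) + 6·(-21) + (-14)·(-189) = 1078 - 126 + 2646 = 3598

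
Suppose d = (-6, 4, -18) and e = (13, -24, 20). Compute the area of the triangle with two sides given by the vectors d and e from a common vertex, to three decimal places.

190.633

i: 4·20 - (-18)·(-24) = 80 - 432 = -352
j: (-18)·13 - (-6)·20 = -234 - (-120) = -114
k: (-6)·(-24) - 4·13 = 144 - 52 = 92
d × e = (-352, -114, 92)
|d × e| = √((-352)² + (-114)² + 92²) = √145364 ≈ 381.2663
area = ½ · 381.2663 ≈ 190.633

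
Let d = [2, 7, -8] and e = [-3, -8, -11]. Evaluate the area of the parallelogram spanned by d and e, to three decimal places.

i: 7·(-11) - (-8)·(-8) = -77 - 64 = -141
j: (-8)·(-3) - 2·(-11) = 24 - (-22) = 46
k: 2·(-8) - 7·(-3) = -16 - (-21) = 5
d × e = (-141, 46, 5)
|d × e| = √((-141)² + 46² + 5²) = √22022 ≈ 148.3981

148.398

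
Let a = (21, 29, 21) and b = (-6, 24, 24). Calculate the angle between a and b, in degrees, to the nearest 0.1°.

a · b = 21·(-6) + 29·24 + 21·24 = -126 + 696 + 504 = 1074
|a|² = 441 + 841 + 441 = 1723,  |a| = √1723 ≈ 41.509035
|b|² = 36 + 576 + 576 = 1188,  |b| = √1188 ≈ 34.467376
cos θ = 1074 / (41.509035 · 34.467376) ≈ 0.75068
θ = arccos(0.75068) ≈ 41.4°

41.4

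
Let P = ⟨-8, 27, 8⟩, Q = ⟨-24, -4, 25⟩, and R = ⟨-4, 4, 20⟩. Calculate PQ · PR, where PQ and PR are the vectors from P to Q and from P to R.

PQ = Q − P = (-16, -31, 17)
PR = R − P = (4, -23, 12)
PQ · PR = (-16)·4 + (-31)·(-23) + 17·12 = -64 + 713 + 204 = 853

853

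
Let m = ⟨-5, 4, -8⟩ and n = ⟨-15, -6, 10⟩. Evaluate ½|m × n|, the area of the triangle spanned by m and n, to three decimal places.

96.260

i: 4·10 - (-8)·(-6) = 40 - 48 = -8
j: (-8)·(-15) - (-5)·10 = 120 - (-50) = 170
k: (-5)·(-6) - 4·(-15) = 30 - (-60) = 90
m × n = (-8, 170, 90)
|m × n| = √((-8)² + 170² + 90²) = √37064 ≈ 192.5201
area = ½ · 192.5201 ≈ 96.260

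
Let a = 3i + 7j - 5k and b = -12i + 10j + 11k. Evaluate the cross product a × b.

(127, 27, 114)

i: 7·11 - (-5)·10 = 77 - (-50) = 127
j: (-5)·(-12) - 3·11 = 60 - 33 = 27
k: 3·10 - 7·(-12) = 30 - (-84) = 114
a × b = (127, 27, 114)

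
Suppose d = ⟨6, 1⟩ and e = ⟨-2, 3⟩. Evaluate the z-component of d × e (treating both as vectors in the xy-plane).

6·3 - 1·(-2) = 18 - (-2) = 20

20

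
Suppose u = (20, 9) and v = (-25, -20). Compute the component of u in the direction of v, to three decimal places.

u · v = 20·(-25) + 9·(-20) = -500 - 180 = -680
|v| = √(625 + 400) = √1025 ≈ 32.0156
comp_v u = -680 / √1025 ≈ -21.240

-21.240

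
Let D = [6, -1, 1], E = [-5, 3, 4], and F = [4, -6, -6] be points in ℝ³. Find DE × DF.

(-13, -83, 63)

DE = (-11, 4, 3)
DF = (-2, -5, -7)
i: 4·(-7) - 3·(-5) = -28 - (-15) = -13
j: 3·(-2) - (-11)·(-7) = -6 - 77 = -83
k: (-11)·(-5) - 4·(-2) = 55 - (-8) = 63
DE × DF = (-13, -83, 63)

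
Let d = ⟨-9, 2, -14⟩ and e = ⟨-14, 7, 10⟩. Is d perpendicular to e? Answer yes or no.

yes

d · e = (-9)·(-14) + 2·7 + (-14)·10 = 126 + 14 - 140 = 0
Zero, so the vectors are orthogonal.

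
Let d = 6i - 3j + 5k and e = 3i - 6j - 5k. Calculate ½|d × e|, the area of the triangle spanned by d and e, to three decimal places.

34.565

i: (-3)·(-5) - 5·(-6) = 15 - (-30) = 45
j: 5·3 - 6·(-5) = 15 - (-30) = 45
k: 6·(-6) - (-3)·3 = -36 - (-9) = -27
d × e = (45, 45, -27)
|d × e| = √(45² + 45² + (-27)²) = √4779 ≈ 69.1303
area = ½ · 69.1303 ≈ 34.565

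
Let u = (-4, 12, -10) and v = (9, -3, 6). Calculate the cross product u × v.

i: 12·6 - (-10)·(-3) = 72 - 30 = 42
j: (-10)·9 - (-4)·6 = -90 - (-24) = -66
k: (-4)·(-3) - 12·9 = 12 - 108 = -96
u × v = (42, -66, -96)

(42, -66, -96)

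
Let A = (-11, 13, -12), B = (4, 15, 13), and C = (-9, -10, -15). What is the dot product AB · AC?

-91

AB = B − A = (15, 2, 25)
AC = C − A = (2, -23, -3)
AB · AC = 15·2 + 2·(-23) + 25·(-3) = 30 - 46 - 75 = -91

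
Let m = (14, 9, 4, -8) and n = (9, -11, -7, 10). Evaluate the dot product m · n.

-81

m · n = 14·9 + 9·(-11) + 4·(-7) + (-8)·10 = 126 - 99 - 28 - 80 = -81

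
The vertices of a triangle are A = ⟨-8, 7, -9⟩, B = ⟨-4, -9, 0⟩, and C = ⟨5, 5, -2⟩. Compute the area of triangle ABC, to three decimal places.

AB = (4, -16, 9),  AC = (13, -2, 7)
i: (-16)·7 - 9·(-2) = -112 - (-18) = -94
j: 9·13 - 4·7 = 117 - 28 = 89
k: 4·(-2) - (-16)·13 = -8 - (-208) = 200
AB × AC = (-94, 89, 200)
|AB × AC| = √56757 ≈ 238.2373
area = ½ · 238.2373 ≈ 119.119

119.119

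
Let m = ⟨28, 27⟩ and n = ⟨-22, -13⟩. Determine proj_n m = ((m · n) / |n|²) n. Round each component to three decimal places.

(32.579, 19.251)

m · n = 28·(-22) + 27·(-13) = -616 - 351 = -967
|n|² = 484 + 169 = 653
proj_n m = (-967/653) · (-22, -13) ≈ (32.579, 19.251)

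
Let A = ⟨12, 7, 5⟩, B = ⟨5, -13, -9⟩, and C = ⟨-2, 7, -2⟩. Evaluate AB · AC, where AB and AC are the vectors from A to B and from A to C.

196

AB = B − A = (-7, -20, -14)
AC = C − A = (-14, 0, -7)
AB · AC = (-7)·(-14) + (-20)·0 + (-14)·(-7) = 98 + 0 + 98 = 196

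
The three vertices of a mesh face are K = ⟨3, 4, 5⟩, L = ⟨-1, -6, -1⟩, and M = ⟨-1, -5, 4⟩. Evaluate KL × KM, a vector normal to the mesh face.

(-44, 20, -4)

KL = (-4, -10, -6)
KM = (-4, -9, -1)
i: (-10)·(-1) - (-6)·(-9) = 10 - 54 = -44
j: (-6)·(-4) - (-4)·(-1) = 24 - 4 = 20
k: (-4)·(-9) - (-10)·(-4) = 36 - 40 = -4
KL × KM = (-44, 20, -4)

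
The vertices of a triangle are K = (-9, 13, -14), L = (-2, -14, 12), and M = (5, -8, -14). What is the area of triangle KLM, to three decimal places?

347.841

KL = (7, -27, 26),  KM = (14, -21, 0)
i: (-27)·0 - 26·(-21) = 0 - (-546) = 546
j: 26·14 - 7·0 = 364 - 0 = 364
k: 7·(-21) - (-27)·14 = -147 - (-378) = 231
KL × KM = (546, 364, 231)
|KL × KM| = √483973 ≈ 695.6817
area = ½ · 695.6817 ≈ 347.841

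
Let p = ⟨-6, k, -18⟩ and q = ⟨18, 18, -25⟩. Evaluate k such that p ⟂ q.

p · q = (-6)·18 + k·18 + (-18)·(-25) = 342 + 18k
Set equal to 0: 18k = -342, so k = -19.

-19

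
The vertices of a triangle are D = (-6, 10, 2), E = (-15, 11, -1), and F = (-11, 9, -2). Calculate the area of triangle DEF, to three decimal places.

13.096

DE = (-9, 1, -3),  DF = (-5, -1, -4)
i: 1·(-4) - (-3)·(-1) = -4 - 3 = -7
j: (-3)·(-5) - (-9)·(-4) = 15 - 36 = -21
k: (-9)·(-1) - 1·(-5) = 9 - (-5) = 14
DE × DF = (-7, -21, 14)
|DE × DF| = √686 ≈ 26.1916
area = ½ · 26.1916 ≈ 13.096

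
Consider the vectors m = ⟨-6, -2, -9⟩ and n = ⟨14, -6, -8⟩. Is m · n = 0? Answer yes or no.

yes

m · n = (-6)·14 + (-2)·(-6) + (-9)·(-8) = -84 + 12 + 72 = 0
Zero, so the vectors are orthogonal.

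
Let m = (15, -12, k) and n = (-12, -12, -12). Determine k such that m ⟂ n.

-3

m · n = 15·(-12) + (-12)·(-12) + k·(-12) = -36 - 12k
Set equal to 0: -12k = 36, so k = -3.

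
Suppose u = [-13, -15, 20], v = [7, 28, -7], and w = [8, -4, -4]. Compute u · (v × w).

v × w:
i: 28·(-4) - (-7)·(-4) = -112 - 28 = -140
j: (-7)·8 - 7·(-4) = -56 - (-28) = -28
k: 7·(-4) - 28·8 = -28 - 224 = -252
v × w = (-140, -28, -252)
u · (v × w) = (-13)·(-140) + (-15)·(-28) + 20·(-252) = 1820 + 420 - 5040 = -2800

-2800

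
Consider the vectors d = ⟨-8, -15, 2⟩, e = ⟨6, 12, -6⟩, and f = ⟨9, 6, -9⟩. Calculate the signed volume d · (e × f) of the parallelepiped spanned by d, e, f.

e × f:
i: 12·(-9) - (-6)·6 = -108 - (-36) = -72
j: (-6)·9 - 6·(-9) = -54 - (-54) = 0
k: 6·6 - 12·9 = 36 - 108 = -72
e × f = (-72, 0, -72)
d · (e × f) = (-8)·(-72) + (-15)·0 + 2·(-72) = 576 + 0 - 144 = 432

432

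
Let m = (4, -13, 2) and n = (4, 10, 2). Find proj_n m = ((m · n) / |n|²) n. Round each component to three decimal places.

m · n = 4·4 + (-13)·10 + 2·2 = 16 - 130 + 4 = -110
|n|² = 16 + 100 + 4 = 120
proj_n m = (-110/120) · (4, 10, 2) ≈ (-3.667, -9.167, -1.833)

(-3.667, -9.167, -1.833)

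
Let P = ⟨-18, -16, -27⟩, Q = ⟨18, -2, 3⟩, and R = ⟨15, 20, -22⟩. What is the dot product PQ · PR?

1842

PQ = Q − P = (36, 14, 30)
PR = R − P = (33, 36, 5)
PQ · PR = 36·33 + 14·36 + 30·5 = 1188 + 504 + 150 = 1842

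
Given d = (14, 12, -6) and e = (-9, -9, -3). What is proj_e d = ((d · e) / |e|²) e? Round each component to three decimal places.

d · e = 14·(-9) + 12·(-9) + (-6)·(-3) = -126 - 108 + 18 = -216
|e|² = 81 + 81 + 9 = 171
proj_e d = (-216/171) · (-9, -9, -3) ≈ (11.368, 11.368, 3.789)

(11.368, 11.368, 3.789)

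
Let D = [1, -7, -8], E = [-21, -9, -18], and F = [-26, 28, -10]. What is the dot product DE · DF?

544

DE = E − D = (-22, -2, -10)
DF = F − D = (-27, 35, -2)
DE · DF = (-22)·(-27) + (-2)·35 + (-10)·(-2) = 594 - 70 + 20 = 544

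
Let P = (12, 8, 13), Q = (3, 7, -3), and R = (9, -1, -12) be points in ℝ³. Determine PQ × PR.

(-119, -177, 78)

PQ = (-9, -1, -16)
PR = (-3, -9, -25)
i: (-1)·(-25) - (-16)·(-9) = 25 - 144 = -119
j: (-16)·(-3) - (-9)·(-25) = 48 - 225 = -177
k: (-9)·(-9) - (-1)·(-3) = 81 - 3 = 78
PQ × PR = (-119, -177, 78)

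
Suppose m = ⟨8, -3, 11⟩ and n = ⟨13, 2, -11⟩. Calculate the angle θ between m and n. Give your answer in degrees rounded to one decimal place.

m · n = 8·13 + (-3)·2 + 11·(-11) = 104 - 6 - 121 = -23
|m|² = 64 + 9 + 121 = 194,  |m| = √194 ≈ 13.928388
|n|² = 169 + 4 + 121 = 294,  |n| = √294 ≈ 17.146428
cos θ = -23 / (13.928388 · 17.146428) ≈ -0.09631
θ = arccos(-0.09631) ≈ 95.5°

95.5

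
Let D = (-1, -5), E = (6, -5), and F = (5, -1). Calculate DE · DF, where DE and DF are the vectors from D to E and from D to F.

DE = E − D = (7, 0)
DF = F − D = (6, 4)
DE · DF = 7·6 + 0·4 = 42 + 0 = 42

42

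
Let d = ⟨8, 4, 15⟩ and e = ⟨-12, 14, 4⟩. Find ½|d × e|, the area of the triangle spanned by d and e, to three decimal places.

164.454

i: 4·4 - 15·14 = 16 - 210 = -194
j: 15·(-12) - 8·4 = -180 - 32 = -212
k: 8·14 - 4·(-12) = 112 - (-48) = 160
d × e = (-194, -212, 160)
|d × e| = √((-194)² + (-212)² + 160²) = √108180 ≈ 328.9073
area = ½ · 328.9073 ≈ 164.454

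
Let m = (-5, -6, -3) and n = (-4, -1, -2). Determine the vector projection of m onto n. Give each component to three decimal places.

(-6.095, -1.524, -3.048)

m · n = (-5)·(-4) + (-6)·(-1) + (-3)·(-2) = 20 + 6 + 6 = 32
|n|² = 16 + 1 + 4 = 21
proj_n m = (32/21) · (-4, -1, -2) ≈ (-6.095, -1.524, -3.048)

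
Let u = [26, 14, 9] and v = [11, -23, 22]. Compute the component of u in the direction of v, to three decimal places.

u · v = 26·11 + 14·(-23) + 9·22 = 286 - 322 + 198 = 162
|v| = √(121 + 529 + 484) = √1134 ≈ 33.6749
comp_v u = 162 / √1134 ≈ 4.811

4.811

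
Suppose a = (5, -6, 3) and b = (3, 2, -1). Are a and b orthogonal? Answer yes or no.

yes

a · b = 5·3 + (-6)·2 + 3·(-1) = 15 - 12 - 3 = 0
Zero, so the vectors are orthogonal.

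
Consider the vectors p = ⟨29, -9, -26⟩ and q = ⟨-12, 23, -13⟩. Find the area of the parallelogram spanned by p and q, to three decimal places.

i: (-9)·(-13) - (-26)·23 = 117 - (-598) = 715
j: (-26)·(-12) - 29·(-13) = 312 - (-377) = 689
k: 29·23 - (-9)·(-12) = 667 - 108 = 559
p × q = (715, 689, 559)
|p × q| = √(715² + 689² + 559²) = √1298427 ≈ 1139.4854

1139.485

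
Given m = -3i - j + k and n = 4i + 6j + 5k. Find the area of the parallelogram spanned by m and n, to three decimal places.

i: (-1)·5 - 1·6 = -5 - 6 = -11
j: 1·4 - (-3)·5 = 4 - (-15) = 19
k: (-3)·6 - (-1)·4 = -18 - (-4) = -14
m × n = (-11, 19, -14)
|m × n| = √((-11)² + 19² + (-14)²) = √678 ≈ 26.0384

26.038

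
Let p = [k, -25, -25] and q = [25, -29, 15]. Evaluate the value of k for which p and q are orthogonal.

-14

p · q = k·25 + (-25)·(-29) + (-25)·15 = 350 + 25k
Set equal to 0: 25k = -350, so k = -14.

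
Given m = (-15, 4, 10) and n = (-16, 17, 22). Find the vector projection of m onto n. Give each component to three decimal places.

m · n = (-15)·(-16) + 4·17 + 10·22 = 240 + 68 + 220 = 528
|n|² = 256 + 289 + 484 = 1029
proj_n m = (528/1029) · (-16, 17, 22) ≈ (-8.210, 8.723, 11.289)

(-8.210, 8.723, 11.289)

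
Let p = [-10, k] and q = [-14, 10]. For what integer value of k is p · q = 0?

p · q = (-10)·(-14) + k·10 = 140 + 10k
Set equal to 0: 10k = -140, so k = -14.

-14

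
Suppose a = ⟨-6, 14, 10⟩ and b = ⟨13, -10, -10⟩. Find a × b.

i: 14·(-10) - 10·(-10) = -140 - (-100) = -40
j: 10·13 - (-6)·(-10) = 130 - 60 = 70
k: (-6)·(-10) - 14·13 = 60 - 182 = -122
a × b = (-40, 70, -122)

(-40, 70, -122)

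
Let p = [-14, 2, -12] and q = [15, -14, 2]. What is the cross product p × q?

(-164, -152, 166)

i: 2·2 - (-12)·(-14) = 4 - 168 = -164
j: (-12)·15 - (-14)·2 = -180 - (-28) = -152
k: (-14)·(-14) - 2·15 = 196 - 30 = 166
p × q = (-164, -152, 166)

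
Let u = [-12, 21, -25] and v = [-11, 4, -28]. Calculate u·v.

916

u · v = (-12)·(-11) + 21·4 + (-25)·(-28) = 132 + 84 + 700 = 916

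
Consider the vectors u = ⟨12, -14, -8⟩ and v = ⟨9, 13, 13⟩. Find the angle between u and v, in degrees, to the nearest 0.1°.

u · v = 12·9 + (-14)·13 + (-8)·13 = 108 - 182 - 104 = -178
|u|² = 144 + 196 + 64 = 404,  |u| = √404 ≈ 20.099751
|v|² = 81 + 169 + 169 = 419,  |v| = √419 ≈ 20.469489
cos θ = -178 / (20.099751 · 20.469489) ≈ -0.43264
θ = arccos(-0.43264) ≈ 115.6°

115.6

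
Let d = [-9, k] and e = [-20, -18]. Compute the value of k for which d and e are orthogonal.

d · e = (-9)·(-20) + k·(-18) = 180 - 18k
Set equal to 0: -18k = -180, so k = 10.

10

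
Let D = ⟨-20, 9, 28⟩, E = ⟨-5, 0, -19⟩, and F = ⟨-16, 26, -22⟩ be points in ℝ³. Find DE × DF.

DE = (15, -9, -47)
DF = (4, 17, -50)
i: (-9)·(-50) - (-47)·17 = 450 - (-799) = 1249
j: (-47)·4 - 15·(-50) = -188 - (-750) = 562
k: 15·17 - (-9)·4 = 255 - (-36) = 291
DE × DF = (1249, 562, 291)

(1249, 562, 291)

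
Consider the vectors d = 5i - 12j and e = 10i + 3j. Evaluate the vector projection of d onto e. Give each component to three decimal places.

(1.284, 0.385)

d · e = 5·10 + (-12)·3 = 50 - 36 = 14
|e|² = 100 + 9 = 109
proj_e d = (14/109) · (10, 3) ≈ (1.284, 0.385)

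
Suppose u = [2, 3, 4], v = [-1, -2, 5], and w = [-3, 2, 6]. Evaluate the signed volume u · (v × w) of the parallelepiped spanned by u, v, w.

-103

v × w:
i: (-2)·6 - 5·2 = -12 - 10 = -22
j: 5·(-3) - (-1)·6 = -15 - (-6) = -9
k: (-1)·2 - (-2)·(-3) = -2 - 6 = -8
v × w = (-22, -9, -8)
u · (v × w) = 2·(-22) + 3·(-9) + 4·(-8) = -44 - 27 - 32 = -103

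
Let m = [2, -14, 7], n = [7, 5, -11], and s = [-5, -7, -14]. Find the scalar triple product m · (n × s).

-2604

n × s:
i: 5·(-14) - (-11)·(-7) = -70 - 77 = -147
j: (-11)·(-5) - 7·(-14) = 55 - (-98) = 153
k: 7·(-7) - 5·(-5) = -49 - (-25) = -24
n × s = (-147, 153, -24)
m · (n × s) = 2·(-147) + (-14)·153 + 7·(-24) = -294 - 2142 - 168 = -2604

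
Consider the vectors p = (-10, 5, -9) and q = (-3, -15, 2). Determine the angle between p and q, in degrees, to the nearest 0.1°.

p · q = (-10)·(-3) + 5·(-15) + (-9)·2 = 30 - 75 - 18 = -63
|p|² = 100 + 25 + 81 = 206,  |p| = √206 ≈ 14.352700
|q|² = 9 + 225 + 4 = 238,  |q| = √238 ≈ 15.427249
cos θ = -63 / (14.352700 · 15.427249) ≈ -0.28452
θ = arccos(-0.28452) ≈ 106.5°

106.5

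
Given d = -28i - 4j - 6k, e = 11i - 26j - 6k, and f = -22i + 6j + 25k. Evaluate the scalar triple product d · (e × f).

e × f:
i: (-26)·25 - (-6)·6 = -650 - (-36) = -614
j: (-6)·(-22) - 11·25 = 132 - 275 = -143
k: 11·6 - (-26)·(-22) = 66 - 572 = -506
e × f = (-614, -143, -506)
d · (e × f) = (-28)·(-614) + (-4)·(-143) + (-6)·(-506) = 17192 + 572 + 3036 = 20800

20800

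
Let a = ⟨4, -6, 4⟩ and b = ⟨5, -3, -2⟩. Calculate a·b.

a · b = 4·5 + (-6)·(-3) + 4·(-2) = 20 + 18 - 8 = 30

30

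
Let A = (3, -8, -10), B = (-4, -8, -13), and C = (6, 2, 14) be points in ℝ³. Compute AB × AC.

AB = (-7, 0, -3)
AC = (3, 10, 24)
i: 0·24 - (-3)·10 = 0 - (-30) = 30
j: (-3)·3 - (-7)·24 = -9 - (-168) = 159
k: (-7)·10 - 0·3 = -70 - 0 = -70
AB × AC = (30, 159, -70)

(30, 159, -70)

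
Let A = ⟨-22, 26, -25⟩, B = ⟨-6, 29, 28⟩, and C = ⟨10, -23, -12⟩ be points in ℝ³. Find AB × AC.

(2636, 1488, -880)

AB = (16, 3, 53)
AC = (32, -49, 13)
i: 3·13 - 53·(-49) = 39 - (-2597) = 2636
j: 53·32 - 16·13 = 1696 - 208 = 1488
k: 16·(-49) - 3·32 = -784 - 96 = -880
AB × AC = (2636, 1488, -880)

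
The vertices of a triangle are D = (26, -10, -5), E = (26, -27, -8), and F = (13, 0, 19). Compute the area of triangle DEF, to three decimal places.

DE = (0, -17, -3),  DF = (-13, 10, 24)
i: (-17)·24 - (-3)·10 = -408 - (-30) = -378
j: (-3)·(-13) - 0·24 = 39 - 0 = 39
k: 0·10 - (-17)·(-13) = 0 - 221 = -221
DE × DF = (-378, 39, -221)
|DE × DF| = √193246 ≈ 439.5975
area = ½ · 439.5975 ≈ 219.799

219.799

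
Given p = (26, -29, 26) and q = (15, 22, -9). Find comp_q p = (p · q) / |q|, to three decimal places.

-17.149

p · q = 26·15 + (-29)·22 + 26·(-9) = 390 - 638 - 234 = -482
|q| = √(225 + 484 + 81) = √790 ≈ 28.1069
comp_q p = -482 / √790 ≈ -17.149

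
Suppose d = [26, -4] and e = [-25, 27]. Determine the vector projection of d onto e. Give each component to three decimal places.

d · e = 26·(-25) + (-4)·27 = -650 - 108 = -758
|e|² = 625 + 729 = 1354
proj_e d = (-758/1354) · (-25, 27) ≈ (13.996, -15.115)

(13.996, -15.115)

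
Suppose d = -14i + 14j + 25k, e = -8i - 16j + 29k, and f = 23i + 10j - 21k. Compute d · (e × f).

e × f:
i: (-16)·(-21) - 29·10 = 336 - 290 = 46
j: 29·23 - (-8)·(-21) = 667 - 168 = 499
k: (-8)·10 - (-16)·23 = -80 - (-368) = 288
e × f = (46, 499, 288)
d · (e × f) = (-14)·46 + 14·499 + 25·288 = -644 + 6986 + 7200 = 13542

13542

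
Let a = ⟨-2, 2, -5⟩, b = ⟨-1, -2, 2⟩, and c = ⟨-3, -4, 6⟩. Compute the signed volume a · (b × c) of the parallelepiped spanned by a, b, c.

b × c:
i: (-2)·6 - 2·(-4) = -12 - (-8) = -4
j: 2·(-3) - (-1)·6 = -6 - (-6) = 0
k: (-1)·(-4) - (-2)·(-3) = 4 - 6 = -2
b × c = (-4, 0, -2)
a · (b × c) = (-2)·(-4) + 2·0 + (-5)·(-2) = 8 + 0 + 10 = 18

18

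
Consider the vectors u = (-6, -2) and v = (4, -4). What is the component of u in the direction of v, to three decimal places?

-2.828

u · v = (-6)·4 + (-2)·(-4) = -24 + 8 = -16
|v| = √(16 + 16) = √32 ≈ 5.6569
comp_v u = -16 / √32 ≈ -2.828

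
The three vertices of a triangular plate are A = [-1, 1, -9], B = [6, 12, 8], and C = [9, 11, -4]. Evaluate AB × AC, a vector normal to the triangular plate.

(-115, 135, -40)

AB = (7, 11, 17)
AC = (10, 10, 5)
i: 11·5 - 17·10 = 55 - 170 = -115
j: 17·10 - 7·5 = 170 - 35 = 135
k: 7·10 - 11·10 = 70 - 110 = -40
AB × AC = (-115, 135, -40)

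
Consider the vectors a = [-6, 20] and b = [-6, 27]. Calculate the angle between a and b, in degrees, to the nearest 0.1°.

a · b = (-6)·(-6) + 20·27 = 36 + 540 = 576
|a|² = 36 + 400 = 436,  |a| = √436 ≈ 20.880613
|b|² = 36 + 729 = 765,  |b| = √765 ≈ 27.658633
cos θ = 576 / (20.880613 · 27.658633) ≈ 0.99735
θ = arccos(0.99735) ≈ 4.2°

4.2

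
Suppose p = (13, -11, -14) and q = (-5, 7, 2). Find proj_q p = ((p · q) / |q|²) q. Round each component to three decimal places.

(10.897, -15.256, -4.359)

p · q = 13·(-5) + (-11)·7 + (-14)·2 = -65 - 77 - 28 = -170
|q|² = 25 + 49 + 4 = 78
proj_q p = (-170/78) · (-5, 7, 2) ≈ (10.897, -15.256, -4.359)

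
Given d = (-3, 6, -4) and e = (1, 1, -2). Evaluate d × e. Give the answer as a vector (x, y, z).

(-8, -10, -9)

i: 6·(-2) - (-4)·1 = -12 - (-4) = -8
j: (-4)·1 - (-3)·(-2) = -4 - 6 = -10
k: (-3)·1 - 6·1 = -3 - 6 = -9
d × e = (-8, -10, -9)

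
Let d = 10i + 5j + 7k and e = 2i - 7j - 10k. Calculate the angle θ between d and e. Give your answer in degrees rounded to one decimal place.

121.4

d · e = 10·2 + 5·(-7) + 7·(-10) = 20 - 35 - 70 = -85
|d|² = 100 + 25 + 49 = 174,  |d| = √174 ≈ 13.190906
|e|² = 4 + 49 + 100 = 153,  |e| = √153 ≈ 12.369317
cos θ = -85 / (13.190906 · 12.369317) ≈ -0.52095
θ = arccos(-0.52095) ≈ 121.4°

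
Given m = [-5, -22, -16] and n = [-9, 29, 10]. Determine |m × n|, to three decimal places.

i: (-22)·10 - (-16)·29 = -220 - (-464) = 244
j: (-16)·(-9) - (-5)·10 = 144 - (-50) = 194
k: (-5)·29 - (-22)·(-9) = -145 - 198 = -343
m × n = (244, 194, -343)
|m × n| = √(244² + 194² + (-343)²) = √214821 ≈ 463.4879

463.488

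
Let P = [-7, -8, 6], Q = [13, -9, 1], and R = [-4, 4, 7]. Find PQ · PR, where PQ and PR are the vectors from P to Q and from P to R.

43

PQ = Q − P = (20, -1, -5)
PR = R − P = (3, 12, 1)
PQ · PR = 20·3 + (-1)·12 + (-5)·1 = 60 - 12 - 5 = 43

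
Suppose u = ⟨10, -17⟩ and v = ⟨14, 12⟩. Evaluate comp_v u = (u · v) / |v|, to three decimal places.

u · v = 10·14 + (-17)·12 = 140 - 204 = -64
|v| = √(196 + 144) = √340 ≈ 18.4391
comp_v u = -64 / √340 ≈ -3.471

-3.471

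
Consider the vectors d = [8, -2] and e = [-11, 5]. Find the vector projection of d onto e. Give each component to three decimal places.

d · e = 8·(-11) + (-2)·5 = -88 - 10 = -98
|e|² = 121 + 25 = 146
proj_e d = (-98/146) · (-11, 5) ≈ (7.384, -3.356)

(7.384, -3.356)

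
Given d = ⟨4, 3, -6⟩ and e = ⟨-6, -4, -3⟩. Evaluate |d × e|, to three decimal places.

i: 3·(-3) - (-6)·(-4) = -9 - 24 = -33
j: (-6)·(-6) - 4·(-3) = 36 - (-12) = 48
k: 4·(-4) - 3·(-6) = -16 - (-18) = 2
d × e = (-33, 48, 2)
|d × e| = √((-33)² + 48² + 2²) = √3397 ≈ 58.2838

58.284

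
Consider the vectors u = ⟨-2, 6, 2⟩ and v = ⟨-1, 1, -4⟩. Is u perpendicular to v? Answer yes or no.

u · v = (-2)·(-1) + 6·1 + 2·(-4) = 2 + 6 - 8 = 0
Zero, so the vectors are orthogonal.

yes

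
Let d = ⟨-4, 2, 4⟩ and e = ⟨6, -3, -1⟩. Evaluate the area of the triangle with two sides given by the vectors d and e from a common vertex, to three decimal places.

i: 2·(-1) - 4·(-3) = -2 - (-12) = 10
j: 4·6 - (-4)·(-1) = 24 - 4 = 20
k: (-4)·(-3) - 2·6 = 12 - 12 = 0
d × e = (10, 20, 0)
|d × e| = √(10² + 20² + 0²) = √500 ≈ 22.3607
area = ½ · 22.3607 ≈ 11.180

11.180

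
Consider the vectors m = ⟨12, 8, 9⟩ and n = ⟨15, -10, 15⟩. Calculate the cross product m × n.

(210, -45, -240)

i: 8·15 - 9·(-10) = 120 - (-90) = 210
j: 9·15 - 12·15 = 135 - 180 = -45
k: 12·(-10) - 8·15 = -120 - 120 = -240
m × n = (210, -45, -240)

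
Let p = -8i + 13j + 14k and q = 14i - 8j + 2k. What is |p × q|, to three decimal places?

279.127

i: 13·2 - 14·(-8) = 26 - (-112) = 138
j: 14·14 - (-8)·2 = 196 - (-16) = 212
k: (-8)·(-8) - 13·14 = 64 - 182 = -118
p × q = (138, 212, -118)
|p × q| = √(138² + 212² + (-118)²) = √77912 ≈ 279.1272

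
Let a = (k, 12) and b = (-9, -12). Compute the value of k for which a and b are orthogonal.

a · b = k·(-9) + 12·(-12) = -144 - 9k
Set equal to 0: -9k = 144, so k = -16.

-16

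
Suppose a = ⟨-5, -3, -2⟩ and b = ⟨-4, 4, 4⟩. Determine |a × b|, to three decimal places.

42.708

i: (-3)·4 - (-2)·4 = -12 - (-8) = -4
j: (-2)·(-4) - (-5)·4 = 8 - (-20) = 28
k: (-5)·4 - (-3)·(-4) = -20 - 12 = -32
a × b = (-4, 28, -32)
|a × b| = √((-4)² + 28² + (-32)²) = √1824 ≈ 42.7083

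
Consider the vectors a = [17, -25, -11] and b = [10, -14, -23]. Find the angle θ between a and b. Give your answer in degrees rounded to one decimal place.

a · b = 17·10 + (-25)·(-14) + (-11)·(-23) = 170 + 350 + 253 = 773
|a|² = 289 + 625 + 121 = 1035,  |a| = √1035 ≈ 32.171416
|b|² = 100 + 196 + 529 = 825,  |b| = √825 ≈ 28.722813
cos θ = 773 / (32.171416 · 28.722813) ≈ 0.83653
θ = arccos(0.83653) ≈ 33.2°

33.2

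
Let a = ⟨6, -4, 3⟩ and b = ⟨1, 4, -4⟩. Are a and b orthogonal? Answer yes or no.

no

a · b = 6·1 + (-4)·4 + 3·(-4) = 6 - 16 - 12 = -22
Nonzero, so the vectors are not orthogonal.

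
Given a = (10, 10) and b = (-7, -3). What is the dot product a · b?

a · b = 10·(-7) + 10·(-3) = -70 - 30 = -100

-100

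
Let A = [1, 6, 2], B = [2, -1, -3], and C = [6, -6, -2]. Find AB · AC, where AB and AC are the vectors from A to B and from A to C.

109

AB = B − A = (1, -7, -5)
AC = C − A = (5, -12, -4)
AB · AC = 1·5 + (-7)·(-12) + (-5)·(-4) = 5 + 84 + 20 = 109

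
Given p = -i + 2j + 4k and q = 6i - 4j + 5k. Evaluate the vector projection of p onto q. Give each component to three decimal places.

p · q = (-1)·6 + 2·(-4) + 4·5 = -6 - 8 + 20 = 6
|q|² = 36 + 16 + 25 = 77
proj_q p = (6/77) · (6, -4, 5) ≈ (0.468, -0.312, 0.390)

(0.468, -0.312, 0.390)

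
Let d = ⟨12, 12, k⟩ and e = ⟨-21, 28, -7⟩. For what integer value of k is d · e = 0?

12

d · e = 12·(-21) + 12·28 + k·(-7) = 84 - 7k
Set equal to 0: -7k = -84, so k = 12.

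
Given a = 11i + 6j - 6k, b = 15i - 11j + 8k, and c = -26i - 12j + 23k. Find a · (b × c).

-2249

b × c:
i: (-11)·23 - 8·(-12) = -253 - (-96) = -157
j: 8·(-26) - 15·23 = -208 - 345 = -553
k: 15·(-12) - (-11)·(-26) = -180 - 286 = -466
b × c = (-157, -553, -466)
a · (b × c) = 11·(-157) + 6·(-553) + (-6)·(-466) = -1727 - 3318 + 2796 = -2249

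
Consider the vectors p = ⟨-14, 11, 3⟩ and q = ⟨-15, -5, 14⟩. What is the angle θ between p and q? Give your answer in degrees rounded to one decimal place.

58.9

p · q = (-14)·(-15) + 11·(-5) + 3·14 = 210 - 55 + 42 = 197
|p|² = 196 + 121 + 9 = 326,  |p| = √326 ≈ 18.055470
|q|² = 225 + 25 + 196 = 446,  |q| = √446 ≈ 21.118712
cos θ = 197 / (18.055470 · 21.118712) ≈ 0.51664
θ = arccos(0.51664) ≈ 58.9°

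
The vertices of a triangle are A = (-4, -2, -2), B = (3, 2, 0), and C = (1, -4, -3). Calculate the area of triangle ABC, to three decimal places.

19.007

AB = (7, 4, 2),  AC = (5, -2, -1)
i: 4·(-1) - 2·(-2) = -4 - (-4) = 0
j: 2·5 - 7·(-1) = 10 - (-7) = 17
k: 7·(-2) - 4·5 = -14 - 20 = -34
AB × AC = (0, 17, -34)
|AB × AC| = √1445 ≈ 38.0132
area = ½ · 38.0132 ≈ 19.007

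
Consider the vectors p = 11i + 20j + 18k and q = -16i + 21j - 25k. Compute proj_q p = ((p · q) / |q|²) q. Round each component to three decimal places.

p · q = 11·(-16) + 20·21 + 18·(-25) = -176 + 420 - 450 = -206
|q|² = 256 + 441 + 625 = 1322
proj_q p = (-206/1322) · (-16, 21, -25) ≈ (2.493, -3.272, 3.896)

(2.493, -3.272, 3.896)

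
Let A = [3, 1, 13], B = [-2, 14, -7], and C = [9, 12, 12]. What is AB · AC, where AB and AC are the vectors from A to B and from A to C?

AB = B − A = (-5, 13, -20)
AC = C − A = (6, 11, -1)
AB · AC = (-5)·6 + 13·11 + (-20)·(-1) = -30 + 143 + 20 = 133

133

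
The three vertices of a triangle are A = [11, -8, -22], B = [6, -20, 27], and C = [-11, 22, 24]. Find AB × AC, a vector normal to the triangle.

AB = (-5, -12, 49)
AC = (-22, 30, 46)
i: (-12)·46 - 49·30 = -552 - 1470 = -2022
j: 49·(-22) - (-5)·46 = -1078 - (-230) = -848
k: (-5)·30 - (-12)·(-22) = -150 - 264 = -414
AB × AC = (-2022, -848, -414)

(-2022, -848, -414)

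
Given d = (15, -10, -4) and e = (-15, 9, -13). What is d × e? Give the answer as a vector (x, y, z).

i: (-10)·(-13) - (-4)·9 = 130 - (-36) = 166
j: (-4)·(-15) - 15·(-13) = 60 - (-195) = 255
k: 15·9 - (-10)·(-15) = 135 - 150 = -15
d × e = (166, 255, -15)

(166, 255, -15)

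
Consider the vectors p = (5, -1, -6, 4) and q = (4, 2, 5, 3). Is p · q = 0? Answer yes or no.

p · q = 5·4 + (-1)·2 + (-6)·5 + 4·3 = 20 - 2 - 30 + 12 = 0
Zero, so the vectors are orthogonal.

yes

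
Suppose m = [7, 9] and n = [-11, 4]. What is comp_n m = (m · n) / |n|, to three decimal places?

-3.503

m · n = 7·(-11) + 9·4 = -77 + 36 = -41
|n| = √(121 + 16) = √137 ≈ 11.7047
comp_n m = -41 / √137 ≈ -3.503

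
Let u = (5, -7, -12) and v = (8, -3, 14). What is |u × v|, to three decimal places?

217.239

i: (-7)·14 - (-12)·(-3) = -98 - 36 = -134
j: (-12)·8 - 5·14 = -96 - 70 = -166
k: 5·(-3) - (-7)·8 = -15 - (-56) = 41
u × v = (-134, -166, 41)
|u × v| = √((-134)² + (-166)² + 41²) = √47193 ≈ 217.2395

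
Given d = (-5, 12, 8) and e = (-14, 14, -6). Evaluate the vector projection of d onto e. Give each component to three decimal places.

(-6.215, 6.215, -2.664)

d · e = (-5)·(-14) + 12·14 + 8·(-6) = 70 + 168 - 48 = 190
|e|² = 196 + 196 + 36 = 428
proj_e d = (190/428) · (-14, 14, -6) ≈ (-6.215, 6.215, -2.664)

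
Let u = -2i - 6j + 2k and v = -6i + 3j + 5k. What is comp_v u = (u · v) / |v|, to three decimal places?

0.478

u · v = (-2)·(-6) + (-6)·3 + 2·5 = 12 - 18 + 10 = 4
|v| = √(36 + 9 + 25) = √70 ≈ 8.3666
comp_v u = 4 / √70 ≈ 0.478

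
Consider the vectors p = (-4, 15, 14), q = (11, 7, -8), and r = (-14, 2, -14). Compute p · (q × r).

5998

q × r:
i: 7·(-14) - (-8)·2 = -98 - (-16) = -82
j: (-8)·(-14) - 11·(-14) = 112 - (-154) = 266
k: 11·2 - 7·(-14) = 22 - (-98) = 120
q × r = (-82, 266, 120)
p · (q × r) = (-4)·(-82) + 15·266 + 14·120 = 328 + 3990 + 1680 = 5998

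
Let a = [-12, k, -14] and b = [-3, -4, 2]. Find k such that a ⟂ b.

a · b = (-12)·(-3) + k·(-4) + (-14)·2 = 8 - 4k
Set equal to 0: -4k = -8, so k = 2.

2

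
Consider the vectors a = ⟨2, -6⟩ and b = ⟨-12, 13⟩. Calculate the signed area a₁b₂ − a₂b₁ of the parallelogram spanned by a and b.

-46

2·13 - (-6)·(-12) = 26 - 72 = -46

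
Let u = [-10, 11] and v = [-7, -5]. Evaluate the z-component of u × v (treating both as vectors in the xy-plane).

127

(-10)·(-5) - 11·(-7) = 50 - (-77) = 127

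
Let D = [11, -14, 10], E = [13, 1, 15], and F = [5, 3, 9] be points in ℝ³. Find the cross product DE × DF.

DE = (2, 15, 5)
DF = (-6, 17, -1)
i: 15·(-1) - 5·17 = -15 - 85 = -100
j: 5·(-6) - 2·(-1) = -30 - (-2) = -28
k: 2·17 - 15·(-6) = 34 - (-90) = 124
DE × DF = (-100, -28, 124)

(-100, -28, 124)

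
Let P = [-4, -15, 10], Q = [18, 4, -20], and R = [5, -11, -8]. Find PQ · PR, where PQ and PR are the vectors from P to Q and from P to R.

PQ = Q − P = (22, 19, -30)
PR = R − P = (9, 4, -18)
PQ · PR = 22·9 + 19·4 + (-30)·(-18) = 198 + 76 + 540 = 814

814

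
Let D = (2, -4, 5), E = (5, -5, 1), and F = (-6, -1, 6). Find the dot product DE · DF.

-31

DE = E − D = (3, -1, -4)
DF = F − D = (-8, 3, 1)
DE · DF = 3·(-8) + (-1)·3 + (-4)·1 = -24 - 3 - 4 = -31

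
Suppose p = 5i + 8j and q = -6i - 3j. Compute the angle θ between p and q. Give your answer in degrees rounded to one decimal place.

148.6

p · q = 5·(-6) + 8·(-3) = -30 - 24 = -54
|p|² = 25 + 64 = 89,  |p| = √89 ≈ 9.433981
|q|² = 36 + 9 = 45,  |q| = √45 ≈ 6.708204
cos θ = -54 / (9.433981 · 6.708204) ≈ -0.85328
θ = arccos(-0.85328) ≈ 148.6°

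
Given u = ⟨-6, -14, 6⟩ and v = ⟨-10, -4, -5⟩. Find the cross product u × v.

(94, -90, -116)

i: (-14)·(-5) - 6·(-4) = 70 - (-24) = 94
j: 6·(-10) - (-6)·(-5) = -60 - 30 = -90
k: (-6)·(-4) - (-14)·(-10) = 24 - 140 = -116
u × v = (94, -90, -116)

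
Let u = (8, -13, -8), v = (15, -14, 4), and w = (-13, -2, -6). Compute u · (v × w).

1938

v × w:
i: (-14)·(-6) - 4·(-2) = 84 - (-8) = 92
j: 4·(-13) - 15·(-6) = -52 - (-90) = 38
k: 15·(-2) - (-14)·(-13) = -30 - 182 = -212
v × w = (92, 38, -212)
u · (v × w) = 8·92 + (-13)·38 + (-8)·(-212) = 736 - 494 + 1696 = 1938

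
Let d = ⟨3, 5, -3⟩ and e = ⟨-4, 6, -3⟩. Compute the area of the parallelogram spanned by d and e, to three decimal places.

i: 5·(-3) - (-3)·6 = -15 - (-18) = 3
j: (-3)·(-4) - 3·(-3) = 12 - (-9) = 21
k: 3·6 - 5·(-4) = 18 - (-20) = 38
d × e = (3, 21, 38)
|d × e| = √(3² + 21² + 38²) = √1894 ≈ 43.5201

43.520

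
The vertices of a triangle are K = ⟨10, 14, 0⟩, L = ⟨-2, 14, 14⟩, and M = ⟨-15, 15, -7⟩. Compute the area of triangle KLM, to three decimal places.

217.196

KL = (-12, 0, 14),  KM = (-25, 1, -7)
i: 0·(-7) - 14·1 = 0 - 14 = -14
j: 14·(-25) - (-12)·(-7) = -350 - 84 = -434
k: (-12)·1 - 0·(-25) = -12 - 0 = -12
KL × KM = (-14, -434, -12)
|KL × KM| = √188696 ≈ 434.3915
area = ½ · 434.3915 ≈ 217.196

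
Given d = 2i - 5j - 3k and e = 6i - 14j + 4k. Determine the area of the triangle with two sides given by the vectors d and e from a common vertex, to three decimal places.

i: (-5)·4 - (-3)·(-14) = -20 - 42 = -62
j: (-3)·6 - 2·4 = -18 - 8 = -26
k: 2·(-14) - (-5)·6 = -28 - (-30) = 2
d × e = (-62, -26, 2)
|d × e| = √((-62)² + (-26)² + 2²) = √4524 ≈ 67.2607
area = ½ · 67.2607 ≈ 33.630

33.630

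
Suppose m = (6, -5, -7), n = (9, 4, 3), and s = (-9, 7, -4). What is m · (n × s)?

-960

n × s:
i: 4·(-4) - 3·7 = -16 - 21 = -37
j: 3·(-9) - 9·(-4) = -27 - (-36) = 9
k: 9·7 - 4·(-9) = 63 - (-36) = 99
n × s = (-37, 9, 99)
m · (n × s) = 6·(-37) + (-5)·9 + (-7)·99 = -222 - 45 - 693 = -960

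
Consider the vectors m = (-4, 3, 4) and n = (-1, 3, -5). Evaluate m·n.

m · n = (-4)·(-1) + 3·3 + 4·(-5) = 4 + 9 - 20 = -7

-7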